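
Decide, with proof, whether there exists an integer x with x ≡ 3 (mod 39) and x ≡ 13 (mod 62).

gcd(39, 62) = 1, so the Chinese Remainder Theorem guarantees exactly one residue class mod 2418 satisfying both.
Any solution of the first congruence is x = 3 + 39t; substituting into the second, 39t ≡ 13 − 3 ≡ 10 (mod 62).
Note 39·35 = 1365 ≡ 1 (mod 62) (as 1365 − 1 = 22·62), so 39⁻¹ ≡ 35.
Multiplying by 35: t ≡ 35·10 = 350 ≡ 40 (mod 62).
With t = 40: x = 3 + 39·40 = 1563.
Verify: 1563 = 40·39 + 3 and 1563 = 25·62 + 13. ✓

x = 1563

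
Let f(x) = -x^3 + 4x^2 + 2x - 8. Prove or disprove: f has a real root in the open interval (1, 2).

f(1) = -3 and f(2) = 4, which have opposite signs.
As a polynomial, f is continuous on every closed interval.
By the Intermediate Value Theorem, f takes the value 0 somewhere in the open interval.

Such a root exists.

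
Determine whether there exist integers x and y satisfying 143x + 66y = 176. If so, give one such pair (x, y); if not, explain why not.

gcd(143, 66) = 11, and 11 divides 176, so integer solutions exist.
Dividing through by 11 reduces the equation to 13x + 6y = 16.
Euclidean algorithm: 13 = 2·6 + 1, 6 = 6·1 + 0.
Unwinding: 1 = 13 − 2·6, i.e. 13·1 + 6·(-2) = 1.
Times 16: 13·16 + 6·(-32) = 16, so (16, -32) solves it.
The general solution is x = 16 + 6k, y = -32 − 13k; taking k = -2 gives the smaller pair x = 4, y = -6.
Check: 143·4 + 66·(-6) = 572 − 396 = 176. ✓

x = 4, y = -6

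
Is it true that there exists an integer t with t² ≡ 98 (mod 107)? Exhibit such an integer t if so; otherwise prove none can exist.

Apply Euler's criterion with the prime 107: 98 is a quadratic residue iff 98^53 ≡ 1 (mod 107), and a non-residue iff it is ≡ −1.
Squaring successively (mod 107): 98^2 = 9604 ≡ 81; 98^4 ≡ 81² = 6561 ≡ 34; 98^8 ≡ 34² = 1156 ≡ 86; 98^16 ≡ 86² = 7396 ≡ 13; 98^32 ≡ 13² = 169 ≡ 62.
Since 53 = 32 + 16 + 4 + 1, 98^53 ≡ 62 · 13 · 34 · 98; multiplying out mod 107: 62·13 = 806 ≡ 57, then 57·34 = 1938 ≡ 12, then 12·98 = 1176 ≡ 106. Thus 98^53 ≡ 106 ≡ −1 (mod 107).
By Euler's criterion 98 is a quadratic non-residue mod 107: no t satisfies t² ≡ 98 (mod 107).

No such integer exists.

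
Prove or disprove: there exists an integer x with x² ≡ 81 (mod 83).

x = 74

Take x = 74. Then 74² = 5476 = 65·83 + 81, so 74² ≡ 81 (mod 83).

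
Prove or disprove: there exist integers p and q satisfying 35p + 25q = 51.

gcd(35, 25) = 5, so every integer of the form 35p + 25q is a multiple of 5.
But 51 = 5·10 + 1, so 5 ∤ 51.
So the equation is unsolvable over ℤ.

No such integers exist.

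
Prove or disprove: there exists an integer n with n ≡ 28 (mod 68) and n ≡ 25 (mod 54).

Both moduli are multiples of 2 = gcd(68, 54), so any solution would satisfy n ≡ 28 and n ≡ 25 modulo 2 simultaneously.
These are incompatible: 28 − 25 = 3 is not divisible by 2.
Therefore no such n exists.

There is no such integer.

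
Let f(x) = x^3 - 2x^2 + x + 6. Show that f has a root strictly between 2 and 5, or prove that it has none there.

f(2) = 8 and f(5) = 86, both positive, so a sign-change argument is unavailable; we show f keeps this sign on the whole interval.
Shift to the endpoint 2: with x = 2 + u (0 < u < 3), one computes f(2 + u) = u^3 + 4u^2 + 5u + 8.
The nonzero coefficients here are all positive, so for u > 0 every term is positive (or zero), and the constant term 8 is strictly positive.
Therefore f(x) > 0 throughout (2, 5), and f has no zero there.

No.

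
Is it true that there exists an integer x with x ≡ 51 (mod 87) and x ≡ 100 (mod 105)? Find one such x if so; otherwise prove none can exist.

No such integer exists.

Both moduli are multiples of 3 = gcd(87, 105), so any solution would satisfy x ≡ 51 and x ≡ 100 modulo 3 simultaneously.
These are incompatible: 51 − 100 = -49 is not divisible by 3.
Therefore no such x exists.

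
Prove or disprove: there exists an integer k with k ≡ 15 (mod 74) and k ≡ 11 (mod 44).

The moduli are not coprime: gcd(74, 44) = 2. Compatibility requires 2 ∣ (11 − 15) = -4, which holds, so solutions exist.
Write k = 15 + 74t. Then 74t ≡ 11 − 15 ≡ 40 (mod 44); dividing through by 2 gives 37t ≡ 20 (mod 22).
37 ≡ 15 (mod 22), so this reads 15t ≡ 20 (mod 22). Note 15·3 = 45 ≡ 1 (mod 22) (as 45 − 1 = 2·22), so 15⁻¹ ≡ 3.
Therefore t ≡ 3·20 = 60 ≡ 16 (mod 22).
Then k = 15 + 74·16 = 1199.
Indeed 1199 ≡ 15 (mod 74) and 1199 ≡ 11 (mod 44).

k = 1199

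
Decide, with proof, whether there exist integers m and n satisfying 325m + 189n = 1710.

m = 171, n = -285

325 and 189 are coprime, so 325m + 189n ranges over all of ℤ.
Euclidean algorithm: 325 = 1·189 + 136, 189 = 1·136 + 53, 136 = 2·53 + 30, 53 = 1·30 + 23, 30 = 1·23 + 7, 23 = 3·7 + 2, 7 = 3·2 + 1, 2 = 2·1 + 0.
Unwinding: 1 = 7 − 3·2 = 7 − 3·(23 − 3·7) = −3·23 + 10·7 = −3·23 + 10·(30 − 1·23) = 10·30 − 13·23 = 10·30 − 13·(53 − 1·30) = −13·53 + 23·30 = −13·53 + 23·(136 − 2·53) = 23·136 − 59·53 = 23·136 − 59·(189 − 1·136) = −59·189 + 82·136 = −59·189 + 82·(325 − 1·189) = 82·325 − 141·189, i.e. 325·82 + 189·(-141) = 1.
Multiplying through by 1710: m = 82·1710 = 140220, n = (-141)·1710 = -241110 is a solution.
Shifting by a multiple of (189, −325) keeps it a solution: m = 140220 − 741·189 = 171, n = -241110 + 741·325 = -285.
Indeed 325·171 + 189·(-285) = 55575 − 53865 = 1710.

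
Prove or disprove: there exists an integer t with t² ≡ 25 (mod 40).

t = 15

Take t = 15. Then 15² = 225 = 5·40 + 25, so 15² ≡ 25 (mod 40).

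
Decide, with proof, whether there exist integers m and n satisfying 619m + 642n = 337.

m = 97, n = -93

619 and 642 are coprime, so 619m + 642n ranges over all of ℤ.
Euclidean algorithm: 642 = 1·619 + 23, 619 = 26·23 + 21, 23 = 1·21 + 2, 21 = 10·2 + 1, 2 = 2·1 + 0.
Back-substituting, 1 = 21 − 10·2 = 21 − 10·(23 − 1·21) = −10·23 + 11·21 = −10·23 + 11·(619 − 26·23) = 11·619 − 296·23 = 11·619 − 296·(642 − 1·619) = −296·642 + 307·619; that is, 619·307 + 642·(-296) = 1.
Times 337: 619·103459 + 642·(-99752) = 337, so (103459, -99752) solves it.
Shifting by a multiple of (642, −619) keeps it a solution: m = 103459 − 161·642 = 97, n = -99752 + 161·619 = -93.
Check: 619·97 + 642·(-93) = 60043 − 59706 = 337. ✓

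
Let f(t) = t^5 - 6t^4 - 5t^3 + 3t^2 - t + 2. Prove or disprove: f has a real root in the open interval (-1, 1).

f(-1) = 4 and f(1) = -6, which have opposite signs.
As a polynomial, f is continuous on every closed interval.
By the Intermediate Value Theorem, f takes the value 0 somewhere in the open interval.

Such a root exists.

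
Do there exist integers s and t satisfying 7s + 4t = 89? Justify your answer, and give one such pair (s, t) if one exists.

s = 3, t = 17

7 and 4 are coprime, so 7s + 4t ranges over all of ℤ.
Run the Euclidean algorithm on 7 and 4: 7 = 1·4 + 3, 4 = 1·3 + 1, 3 = 3·1 + 0.
Unwinding: 1 = 4 − 1·3 = 4 − (7 − 1·4) = −7 + 2·4, i.e. 7·(-1) + 4·2 = 1.
Scaling by 89 gives the particular solution (s, t) = (-89, 178).
The general solution is s = -89 + 4k, t = 178 − 7k; taking k = 23 gives the smaller pair s = 3, t = 17.
Check: 7·3 + 4·17 = 21 + 68 = 89. ✓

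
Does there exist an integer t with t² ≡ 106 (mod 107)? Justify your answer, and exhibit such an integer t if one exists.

107 is prime, so by Euler's criterion 106 is a square mod 107 iff 106^((107−1)/2) = 106^53 ≡ 1 (mod 107).
Repeated squaring mod 107: 106^2 = 11236 ≡ 1; 106^4 ≡ 1² = 1 ≡ 1; 106^8 ≡ 1² = 1 ≡ 1; 106^16 ≡ 1² = 1 ≡ 1; 106^32 ≡ 1² = 1 ≡ 1.
Since 53 = 32 + 16 + 4 + 1, 106^53 ≡ 1 · 1 · 1 · 106; multiplying out mod 107: 1·1 = 1 ≡ 1, then 1·1 = 1 ≡ 1, then 1·106 = 106 ≡ 106. Thus 106^53 ≡ 106 ≡ −1 (mod 107).
By Euler's criterion 106 is a quadratic non-residue mod 107: no t satisfies t² ≡ 106 (mod 107).

No, no such integer exists.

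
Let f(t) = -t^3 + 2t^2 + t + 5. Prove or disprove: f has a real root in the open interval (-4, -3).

No.

f(-4) = 97 and f(-3) = 47, both positive, so a sign-change argument is unavailable; we show f keeps this sign on the whole interval.
Substitute t = -3 − u, where 0 < u < 1 on the interval. Expanding, f(-3 − u) = u^3 + 11u^2 + 38u + 47.
The nonzero coefficients here are all positive, so for u > 0 every term is positive (or zero), and the constant term 47 is strictly positive.
So f is strictly positive on (-4, -3); no root exists in the interval.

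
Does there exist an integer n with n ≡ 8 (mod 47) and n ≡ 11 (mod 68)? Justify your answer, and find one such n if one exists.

n = 1371

The moduli 47 and 68 are coprime, so by the Chinese Remainder Theorem a unique solution modulo 3196 exists.
Write n = 8 + 47t and require 8 + 47t ≡ 11 (mod 68), i.e. 47t ≡ 3 (mod 68).
Invert 47 mod 68 by the Euclidean algorithm: 68 = 1·47 + 21, 47 = 2·21 + 5, 21 = 4·5 + 1, 5 = 5·1 + 0; back-substituting, 1 = 21 − 4·5 = 21 − 4·(47 − 2·21) = −4·47 + 9·21 = −4·47 + 9·(68 − 1·47) = 9·68 − 13·47. Hence 47·(-13) ≡ 1, so 47⁻¹ ≡ -13 ≡ 55 (mod 68).
Therefore t ≡ 55·3 = 165 ≡ 29 (mod 68).
With t = 29: n = 8 + 47·29 = 1371.
Verify: 1371 = 29·47 + 8 and 1371 = 20·68 + 11. ✓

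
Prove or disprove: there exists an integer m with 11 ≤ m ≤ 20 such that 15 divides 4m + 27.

At m = 11 the value 71 is not a multiple of 15. m = 12 works, since 4·12 + 27 = 75 = 5·15.

m = 12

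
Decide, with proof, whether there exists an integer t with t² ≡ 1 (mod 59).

t = 58

t = 58 works: 58² = 3364, and 3364 − 1 = 3363 = 57·59.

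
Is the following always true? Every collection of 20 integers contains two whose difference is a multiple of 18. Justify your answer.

Yes, this is always true.

Each integer lies in one of the 18 residue classes modulo 18.
With 20 integers and only 18 classes, the pigeonhole principle forces two of them, say a and b, into the same class.
Then a ≡ b (mod 18), i.e. 18 ∣ (a − b).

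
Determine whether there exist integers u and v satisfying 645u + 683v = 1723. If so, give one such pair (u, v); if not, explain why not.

Since gcd(645, 683) = 1, every integer is an integer combination of 645 and 683.
Run the Euclidean algorithm on 683 and 645: 683 = 1·645 + 38, 645 = 16·38 + 37, 38 = 1·37 + 1, 37 = 37·1 + 0.
Working back up the chain: 1 = 38 − 1·37 = 38 − (645 − 16·38) = −645 + 17·38 = −645 + 17·(683 − 1·645) = 17·683 − 18·645. So 645·(-18) + 683·17 = 1.
Times 1723: 645·(-31014) + 683·29291 = 1723, so (-31014, 29291) solves it.
Shifting by a multiple of (683, −645) keeps it a solution: u = -31014 + 46·683 = 404, v = 29291 − 46·645 = -379.
Indeed 645·404 + 683·(-379) = 260580 − 258857 = 1723.

u = 404, v = -379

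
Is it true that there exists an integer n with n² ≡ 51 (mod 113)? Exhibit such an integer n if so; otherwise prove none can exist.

n = 27 works: 27² = 729, and 729 − 51 = 678 = 6·113.

n = 27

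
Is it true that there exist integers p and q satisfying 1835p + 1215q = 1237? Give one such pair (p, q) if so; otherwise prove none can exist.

No such integers exist.

gcd(1835, 1215) = 5, so every integer of the form 1835p + 1215q is a multiple of 5.
But 1237 is not a multiple of 5 (it leaves remainder 2).
So the equation is unsolvable over ℤ.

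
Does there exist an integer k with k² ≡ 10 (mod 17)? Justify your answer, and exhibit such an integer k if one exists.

No such integer exists.

Squares mod 17 repeat after k = 8 (as (−k)² = k²); for k = 0..8 they are 0, 1, 4, 9, 16, 8, 2, 15, 13.
So the quadratic residues mod 17 are {0, 1, 2, 4, 8, 9, 13, 15, 16}, and 10 is not among them.
Hence no integer k has k² ≡ 10 (mod 17).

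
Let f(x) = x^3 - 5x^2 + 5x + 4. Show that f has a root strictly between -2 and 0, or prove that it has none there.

Yes, f has a root in the interval.

f(-2) = -34 and f(0) = 4, which have opposite signs.
f is continuous everywhere (it is a polynomial), in particular on [-2, 0].
By the Intermediate Value Theorem, f takes the value 0 somewhere in the open interval.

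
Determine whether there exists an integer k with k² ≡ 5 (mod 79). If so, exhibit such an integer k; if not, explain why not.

Take k = 20. Then 20² = 400 = 5·79 + 5, so 20² ≡ 5 (mod 79).

k = 20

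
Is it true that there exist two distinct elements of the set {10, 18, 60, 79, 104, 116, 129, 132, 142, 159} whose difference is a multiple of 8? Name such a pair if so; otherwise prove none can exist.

Reduce each element mod 8: 10↦2, 18↦2, 60↦4, 79↦7, 104↦0, 116↦4, 129↦1, 132↦4, 142↦6, 159↦7. The residue 2 repeats (at 10 and 18), and 18 − 10 = 8 = 1·8.

Yes: 10 and 18.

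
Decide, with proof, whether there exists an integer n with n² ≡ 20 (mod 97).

There is no such integer.

Apply Euler's criterion with the prime 97: 20 is a quadratic residue iff 20^48 ≡ 1 (mod 97), and a non-residue iff it is ≡ −1.
Repeated squaring mod 97: 20^2 = 400 ≡ 12; 20^4 ≡ 12² = 144 ≡ 47; 20^8 ≡ 47² = 2209 ≡ 75; 20^16 ≡ 75² = 5625 ≡ 96; 20^32 ≡ 96² = 9216 ≡ 1.
Since 48 = 32 + 16, 20^48 ≡ 1 · 96; multiplying out mod 97: 1·96 = 96 ≡ 96. Thus 20^48 ≡ 96 ≡ −1 (mod 97).
The value −1 means 20 is a non-residue modulo 97, so n² ≡ 20 (mod 97) is impossible.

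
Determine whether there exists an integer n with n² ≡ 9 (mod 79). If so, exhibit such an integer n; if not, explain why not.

n = 3

Take n = 3. Then 3² = 9, and since 0 ≤ 9 < 79 this is already reduced: 3² ≡ 9 (mod 79).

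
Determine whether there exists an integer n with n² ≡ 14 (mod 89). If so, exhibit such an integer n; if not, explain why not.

89 is prime, so by Euler's criterion 14 is a square mod 89 iff 14^((89−1)/2) = 14^44 ≡ 1 (mod 89).
Repeated squaring mod 89: 14^2 = 196 ≡ 18; 14^4 ≡ 18² = 324 ≡ 57; 14^8 ≡ 57² = 3249 ≡ 45; 14^16 ≡ 45² = 2025 ≡ 67; 14^32 ≡ 67² = 4489 ≡ 39.
Since 44 = 32 + 8 + 4, 14^44 ≡ 39 · 45 · 57; multiplying out mod 89: 39·45 = 1755 ≡ 64, then 64·57 = 3648 ≡ 88. Thus 14^44 ≡ 88 ≡ −1 (mod 89).
By Euler's criterion 14 is a quadratic non-residue mod 89: no n satisfies n² ≡ 14 (mod 89).

There is no such integer.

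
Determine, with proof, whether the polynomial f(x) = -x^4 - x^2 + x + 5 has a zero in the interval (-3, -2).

No such root exists.

f(-3) = -88 and f(-2) = -17, both negative, so a sign-change argument is unavailable; we show f keeps this sign on the whole interval.
Substitute x = -2 − u, where 0 < u < 1 on the interval. Expanding, f(-2 − u) = -u^4 - 8u^3 - 25u^2 - 37u - 17.
All 5 nonzero coefficients of this polynomial in u are negative; hence for u > 0 the value is a sum of negative terms (the constant -17 among them).
Therefore f(x) < 0 throughout (-3, -2), and f has no zero there.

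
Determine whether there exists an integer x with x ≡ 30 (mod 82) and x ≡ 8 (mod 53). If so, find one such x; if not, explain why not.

x = 1916

Since 82 and 53 share no common factor, CRT says the pair of congruences has a solution (unique mod 4346).
Write x = 30 + 82t and require 30 + 82t ≡ 8 (mod 53), i.e. 82t ≡ 31 (mod 53).
82 ≡ 29 (mod 53), so this reads 29t ≡ 31 (mod 53). To invert 29 modulo 53: 53 = 1·29 + 24, 29 = 1·24 + 5, 24 = 4·5 + 4, 5 = 1·4 + 1, 4 = 4·1 + 0, and unwinding, 1 = 5 − 1·4 = 5 − (24 − 4·5) = −24 + 5·5 = −24 + 5·(29 − 1·24) = 5·29 − 6·24 = 5·29 − 6·(53 − 1·29) = −6·53 + 11·29. Thus 29⁻¹ ≡ 11 (mod 53).
Multiplying by 11: t ≡ 11·31 = 341 ≡ 23 (mod 53).
Taking t = 23 gives x = 30 + 82·23 = 1916.
Verify: 1916 = 23·82 + 30 and 1916 = 36·53 + 8. ✓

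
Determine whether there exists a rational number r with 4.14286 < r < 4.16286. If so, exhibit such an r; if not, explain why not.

Scale by 13: the interval becomes (53.85718, 54.11718), which contains the integer 54.
Dividing back, 4.14286 < 54/13 < 4.16286, and 54/13 is rational.

r = 54/13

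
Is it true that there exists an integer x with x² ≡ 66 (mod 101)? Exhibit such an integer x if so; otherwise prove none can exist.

No such integer exists.

Apply Euler's criterion with the prime 101: 66 is a quadratic residue iff 66^50 ≡ 1 (mod 101), and a non-residue iff it is ≡ −1.
Repeated squaring mod 101: 66^2 = 4356 ≡ 13; 66^4 ≡ 13² = 169 ≡ 68; 66^8 ≡ 68² = 4624 ≡ 79; 66^16 ≡ 79² = 6241 ≡ 80; 66^32 ≡ 80² = 6400 ≡ 37.
Since 50 = 32 + 16 + 2, 66^50 ≡ 37 · 80 · 13; multiplying out mod 101: 37·80 = 2960 ≡ 31, then 31·13 = 403 ≡ 100. Thus 66^50 ≡ 100 ≡ −1 (mod 101).
The value −1 means 66 is a non-residue modulo 101, so x² ≡ 66 (mod 101) is impossible.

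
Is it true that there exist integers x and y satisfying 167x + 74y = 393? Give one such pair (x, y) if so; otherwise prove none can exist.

x = 9, y = -15

Since gcd(167, 74) = 1, every integer is an integer combination of 167 and 74.
Dividing repeatedly: 167 = 2·74 + 19, 74 = 3·19 + 17, 19 = 1·17 + 2, 17 = 8·2 + 1, 2 = 2·1 + 0.
Back-substituting, 1 = 17 − 8·2 = 17 − 8·(19 − 1·17) = −8·19 + 9·17 = −8·19 + 9·(74 − 3·19) = 9·74 − 35·19 = 9·74 − 35·(167 − 2·74) = −35·167 + 79·74; that is, 167·(-35) + 74·79 = 1.
Times 393: 167·(-13755) + 74·31047 = 393, so (-13755, 31047) solves it.
Adding 186·74 to x and subtracting 186·167 from y gives the tidier solution (9, -15).
Indeed 167·9 + 74·(-15) = 1503 − 1110 = 393.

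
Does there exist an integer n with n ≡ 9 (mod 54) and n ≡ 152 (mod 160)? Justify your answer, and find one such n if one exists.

There is no such integer.

gcd(54, 160) = 2. If n ≡ 9 (mod 54) and n ≡ 152 (mod 160), then n ≡ 9 (mod 2) and n ≡ 152 (mod 2).
These are incompatible: 9 − 152 = -143 is not divisible by 2.
Hence the system has no solution.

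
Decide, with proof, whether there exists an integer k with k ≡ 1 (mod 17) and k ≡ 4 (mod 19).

The moduli 17 and 19 are coprime, so by the Chinese Remainder Theorem a unique solution modulo 323 exists.
Any solution of the first congruence is k = 1 + 17t; substituting into the second, 17t ≡ 4 − 1 ≡ 3 (mod 19).
Invert 17 mod 19 by the Euclidean algorithm: 19 = 1·17 + 2, 17 = 8·2 + 1, 2 = 2·1 + 0; back-substituting, 1 = 17 − 8·2 = 17 − 8·(19 − 1·17) = −8·19 + 9·17. Hence 17·9 ≡ 1, so 17⁻¹ ≡ 9 (mod 19).
Multiplying by 9: t ≡ 9·3 = 27 ≡ 8 (mod 19).
With t = 8: k = 1 + 17·8 = 137.
Indeed 137 ≡ 1 (mod 17) and 137 ≡ 4 (mod 19).

k = 137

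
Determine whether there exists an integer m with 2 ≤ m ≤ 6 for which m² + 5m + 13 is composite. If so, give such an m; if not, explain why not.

At m = 5: 5² + 5·5 + 13 = 63 = 3·21, which is composite.

m = 5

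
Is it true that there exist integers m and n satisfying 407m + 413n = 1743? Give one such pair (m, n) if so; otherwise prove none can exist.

Since gcd(407, 413) = 1, every integer is an integer combination of 407 and 413.
Run the Euclidean algorithm on 413 and 407: 413 = 1·407 + 6, 407 = 67·6 + 5, 6 = 1·5 + 1, 5 = 5·1 + 0.
Unwinding: 1 = 6 − 1·5 = 6 − (407 − 67·6) = −407 + 68·6 = −407 + 68·(413 − 1·407) = 68·413 − 69·407, i.e. 407·(-69) + 413·68 = 1.
Scaling by 1743 gives the particular solution (m, n) = (-120267, 118524).
The general solution is m = -120267 + 413k, n = 118524 − 407k; taking k = 292 gives the smaller pair m = 329, n = -320.
Check: 407·329 + 413·(-320) = 133903 − 132160 = 1743. ✓

m = 329, n = -320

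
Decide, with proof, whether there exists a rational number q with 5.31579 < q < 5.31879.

q = 117/22

Look for a denominator N such that an integer falls strictly between N·5.31579 and N·5.31879. N = 22 works: 22·5.31579 = 116.94738 < 117 < 117.01338 = 22·5.31879.
So q = 117/22 works: it is a ratio of integers, and dividing 22·5.31579 < 117 < 22·5.31879 through by 22 gives 5.31579 < 117/22 < 5.31879.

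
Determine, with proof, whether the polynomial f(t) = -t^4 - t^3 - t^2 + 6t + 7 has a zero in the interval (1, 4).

Such a root exists.

f(1) = 10 and f(4) = -305, which have opposite signs.
Since f is a polynomial it is continuous on [1, 4].
By the Intermediate Value Theorem, f takes the value 0 somewhere in the open interval.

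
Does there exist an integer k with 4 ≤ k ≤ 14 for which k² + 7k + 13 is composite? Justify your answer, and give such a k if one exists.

k = 4

At k = 4: 4² + 7·4 + 13 = 57 = 3·19, which is composite.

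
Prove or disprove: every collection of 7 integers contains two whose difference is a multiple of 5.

Partition the integers by their residue mod 5; there are 5 classes.
Since 7 > 5, two of the 7 integers must share a residue class by the pigeonhole principle; call them a and b.
Then a ≡ b (mod 5), i.e. 5 ∣ (a − b).

Yes, this is always true.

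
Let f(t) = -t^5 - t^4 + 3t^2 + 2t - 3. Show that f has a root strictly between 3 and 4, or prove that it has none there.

The endpoint values f(3) = -294 and f(4) = -1227 are both negative. Claim: f(t) < 0 for every t in (3, 4).
Substitute t = 3 + u, where 0 < u < 1 on the interval. Expanding, f(3 + u) = -u^5 - 16u^4 - 102u^3 - 321u^2 - 493u - 294.
The nonzero coefficients here are all negative, so for u > 0 every term is negative (or zero), and the constant term -294 is strictly negative.
So f is strictly negative on (3, 4); no root exists in the interval.

No such root exists.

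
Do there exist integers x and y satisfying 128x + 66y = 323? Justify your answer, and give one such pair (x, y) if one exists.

gcd(128, 66) = 2, so every integer of the form 128x + 66y is a multiple of 2.
But 323 is not a multiple of 2 (it leaves remainder 1).
Hence no integers x, y satisfy the equation.

No such integers exist.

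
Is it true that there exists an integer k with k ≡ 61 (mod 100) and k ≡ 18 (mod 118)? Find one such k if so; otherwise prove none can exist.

There is no such integer.

Reduce both congruences modulo 2, which divides 100 and 118: they say k ≡ 61 (mod 2) and k ≡ 18 (mod 2).
However 61 ≡ 1 and 18 ≡ 0 (mod 2), and 1 ≠ 0.
So no integer satisfies both congruences.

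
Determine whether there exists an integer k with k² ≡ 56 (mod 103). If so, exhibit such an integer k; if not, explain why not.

Take k = 57. Then 57² = 3249 = 31·103 + 56, so 57² ≡ 56 (mod 103).

k = 57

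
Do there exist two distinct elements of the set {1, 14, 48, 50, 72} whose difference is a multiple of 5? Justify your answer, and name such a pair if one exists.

Residues mod 5: 1↦1, 14↦4, 48↦3, 50↦0, 72↦2.
These 5 residues are pairwise different, hence no difference of two elements is divisible by 5.

No, no such pair exists.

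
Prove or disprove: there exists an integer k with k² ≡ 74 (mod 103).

Apply Euler's criterion with the prime 103: 74 is a quadratic residue iff 74^51 ≡ 1 (mod 103), and a non-residue iff it is ≡ −1.
Squaring successively (mod 103): 74^2 = 5476 ≡ 17; 74^4 ≡ 17² = 289 ≡ 83; 74^8 ≡ 83² = 6889 ≡ 91; 74^16 ≡ 91² = 8281 ≡ 41; 74^32 ≡ 41² = 1681 ≡ 33.
Since 51 = 32 + 16 + 2 + 1, 74^51 ≡ 33 · 41 · 17 · 74; multiplying out mod 103: 33·41 = 1353 ≡ 14, then 14·17 = 238 ≡ 32, then 32·74 = 2368 ≡ 102. Thus 74^51 ≡ 102 ≡ −1 (mod 103).
The value −1 means 74 is a non-residue modulo 103, so k² ≡ 74 (mod 103) is impossible.

No, no such integer exists.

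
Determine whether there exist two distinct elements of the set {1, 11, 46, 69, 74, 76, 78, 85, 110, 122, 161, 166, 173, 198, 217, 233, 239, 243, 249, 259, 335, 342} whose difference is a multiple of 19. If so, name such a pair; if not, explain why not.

Both 11 and 239 leave remainder 11 on division by 19; their difference 228 = 12·19 is a multiple of 19.

The pair (11, 239) works.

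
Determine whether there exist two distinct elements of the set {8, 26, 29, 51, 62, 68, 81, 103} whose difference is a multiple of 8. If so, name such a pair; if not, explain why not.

There is no such pair.

Two integers differ by a multiple of 8 exactly when they have the same residue mod 8. The residues are 8↦0, 26↦2, 29↦5, 51↦3, 62↦6, 68↦4, 81↦1, 103↦7.
These 8 residues are pairwise different, hence no difference of two elements is divisible by 8.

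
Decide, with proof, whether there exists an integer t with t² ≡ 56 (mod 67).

Take t = 49. Then 49² = 2401 = 35·67 + 56, so 49² ≡ 56 (mod 67).

t = 49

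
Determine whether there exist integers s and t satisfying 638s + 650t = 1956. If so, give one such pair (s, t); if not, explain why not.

Every value of 638s + 650t is a multiple of gcd(638, 650) = 2; since 2 ∣ 1956, solutions exist.
Dividing through by 2 reduces the equation to 319s + 325t = 978.
Dividing repeatedly: 325 = 1·319 + 6, 319 = 53·6 + 1, 6 = 6·1 + 0.
Back-substituting, 1 = 319 − 53·6 = 319 − 53·(325 − 1·319) = −53·325 + 54·319; that is, 319·54 + 325·(-53) = 1.
Times 978: 319·52812 + 325·(-51834) = 978, so (52812, -51834) solves it.
The general solution is s = 52812 + 325k, t = -51834 − 319k; taking k = -162 gives the smaller pair s = 162, t = -156.
Check: 638·162 + 650·(-156) = 103356 − 101400 = 1956. ✓

s = 162, t = -156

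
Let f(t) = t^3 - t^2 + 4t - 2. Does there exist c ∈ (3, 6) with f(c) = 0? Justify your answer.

Evaluate at the endpoints: f(3) = 28, f(6) = 202 — same sign (positive).
f'(t) = 3t^2 - 2t + 4 has discriminant (-2)² − 4·3·4 = -44 < 0, so f' has no real roots and is positive for every real t.
So f is strictly increasing; between 3 and 6 its values lie between f(3) = 28 and f(6) = 202, all positive. Therefore f has no root in (3, 6).

No.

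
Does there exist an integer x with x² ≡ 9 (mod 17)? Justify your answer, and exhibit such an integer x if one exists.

x = 3

Take x = 3. Then 3² = 9, and since 0 ≤ 9 < 17 this is already reduced: 3² ≡ 9 (mod 17).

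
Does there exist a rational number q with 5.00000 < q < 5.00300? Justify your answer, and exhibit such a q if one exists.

Multiplying by 334: 334·5.00000 = 1670.00000 and 334·5.00300 = 1671.00200, so the integer 1671 lies strictly between them.
Hence 1671/334 is a rational number with 5.00000 < 1671/334 < 5.00300.

q = 1671/334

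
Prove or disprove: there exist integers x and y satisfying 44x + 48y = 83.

Both 44 and 48 are divisible by gcd(44, 48) = 4, hence so is any combination 44x + 48y.
But 83 = 4·20 + 3, so 4 ∤ 83.
Hence no integers x, y satisfy the equation.

No such integers exist.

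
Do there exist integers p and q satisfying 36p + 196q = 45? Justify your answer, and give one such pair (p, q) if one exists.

No, no such integers exist.

Both 36 and 196 are divisible by gcd(36, 196) = 4, hence so is any combination 36p + 196q.
But 45 = 4·11 + 1, so 4 ∤ 45.
So the equation is unsolvable over ℤ.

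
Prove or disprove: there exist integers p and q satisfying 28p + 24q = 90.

Any value of 28p + 24q is a multiple of gcd(28, 24) = 4.
However 90 leaves remainder 2 on division by 4.
Therefore 28p + 24q = 90 has no solution in integers.

No, no such integers exist.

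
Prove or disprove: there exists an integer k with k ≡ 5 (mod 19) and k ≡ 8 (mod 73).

k = 81

gcd(19, 73) = 1, so the Chinese Remainder Theorem guarantees exactly one residue class mod 1387 satisfying both.
Any solution of the first congruence is k = 5 + 19t; substituting into the second, 19t ≡ 8 − 5 ≡ 3 (mod 73).
Invert 19 mod 73 by the Euclidean algorithm: 73 = 3·19 + 16, 19 = 1·16 + 3, 16 = 5·3 + 1, 3 = 3·1 + 0; back-substituting, 1 = 16 − 5·3 = 16 − 5·(19 − 1·16) = −5·19 + 6·16 = −5·19 + 6·(73 − 3·19) = 6·73 − 23·19. Hence 19·(-23) ≡ 1, so 19⁻¹ ≡ -23 ≡ 50 (mod 73).
Multiplying by 50: t ≡ 50·3 = 150 ≡ 4 (mod 73).
With t = 4: k = 5 + 19·4 = 81.
Check: 81 mod 19 = 5, 81 mod 73 = 8. ✓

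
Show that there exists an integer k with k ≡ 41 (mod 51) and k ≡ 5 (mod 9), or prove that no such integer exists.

Here gcd(51, 9) = 3, and both 41 and 5 leave remainder 2 mod 3, so the system is consistent.
In fact k = 41 itself already satisfies 41 mod 9 = 5.
Check: 41 mod 51 = 41, 41 mod 9 = 5. ✓

k = 41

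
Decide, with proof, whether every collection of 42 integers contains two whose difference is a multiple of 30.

There are exactly 30 possible remainders on division by 30.
Since 42 > 30, two of the 42 integers must share a residue class by the pigeonhole principle; call them a and b.
Then a ≡ b (mod 30), i.e. 30 ∣ (a − b).

Yes, this is always true.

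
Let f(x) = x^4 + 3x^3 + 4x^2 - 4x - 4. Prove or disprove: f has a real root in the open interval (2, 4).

No such root exists.

The endpoint values f(2) = 44 and f(4) = 492 are both positive. Claim: f(x) > 0 for every x in (2, 4).
Substitute x = 2 + u, where 0 < u < 2 on the interval. Expanding, f(2 + u) = u^4 + 11u^3 + 46u^2 + 80u + 44.
The nonzero coefficients here are all positive, so for u > 0 every term is positive (or zero), and the constant term 44 is strictly positive.
So f is strictly positive on (2, 4); no root exists in the interval.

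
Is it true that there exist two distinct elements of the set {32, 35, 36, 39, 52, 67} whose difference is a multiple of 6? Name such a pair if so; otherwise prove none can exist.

Two integers differ by a multiple of 6 exactly when they have the same residue mod 6. The residues are 32↦2, 35↦5, 36↦0, 39↦3, 52↦4, 67↦1.
No residue repeats among the 6 elements, so no pair has difference ≡ 0 (mod 6).

No such pair exists.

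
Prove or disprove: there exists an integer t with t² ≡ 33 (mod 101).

Take t = 72. Then 72² = 5184 = 51·101 + 33, so 72² ≡ 33 (mod 101).

t = 72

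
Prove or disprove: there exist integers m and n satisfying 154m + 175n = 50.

No, no such integers exist.

gcd(154, 175) = 7, so every integer of the form 154m + 175n is a multiple of 7.
But 50 = 7·7 + 1, so 7 ∤ 50.
Hence no integers m, n satisfy the equation.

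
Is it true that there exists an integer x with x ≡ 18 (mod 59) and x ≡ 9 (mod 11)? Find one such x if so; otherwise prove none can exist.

x = 372

The moduli 59 and 11 are coprime, so by the Chinese Remainder Theorem a unique solution modulo 649 exists.
Any solution of the first congruence is x = 18 + 59t; substituting into the second, 59t ≡ 9 − 18 ≡ 2 (mod 11).
59 ≡ 4 (mod 11), so this reads 4t ≡ 2 (mod 11). Note 4·3 = 12 ≡ 1 (mod 11) (as 12 − 1 = 1·11), so 4⁻¹ ≡ 3.
Therefore t ≡ 3·2 = 6 (mod 11).
With t = 6: x = 18 + 59·6 = 372.
Verify: 372 = 6·59 + 18 and 372 = 33·11 + 9. ✓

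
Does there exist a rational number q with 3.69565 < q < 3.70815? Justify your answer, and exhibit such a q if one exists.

q = 37/10

Multiplying by 10: 10·3.69565 = 36.95650 and 10·3.70815 = 37.08150, so the integer 37 lies strictly between them.
Hence 37/10 is a rational number with 3.69565 < 37/10 < 3.70815.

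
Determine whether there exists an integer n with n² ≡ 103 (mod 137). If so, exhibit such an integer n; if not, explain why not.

Take n = 68. Then 68² = 4624 = 33·137 + 103, so 68² ≡ 103 (mod 137).

n = 68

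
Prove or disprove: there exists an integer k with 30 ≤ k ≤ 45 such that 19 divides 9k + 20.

k = 40

At k = 40 we get 9·40 + 20 = 380, and 380 = 19·20.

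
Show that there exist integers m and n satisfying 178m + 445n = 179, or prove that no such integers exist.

gcd(178, 445) = 89, so every integer of the form 178m + 445n is a multiple of 89.
However 179 leaves remainder 1 on division by 89.
Hence no integers m, n satisfy the equation.

No, no such integers exist.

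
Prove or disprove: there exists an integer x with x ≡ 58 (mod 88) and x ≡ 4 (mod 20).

No such integer exists.

gcd(88, 20) = 4. If x ≡ 58 (mod 88) and x ≡ 4 (mod 20), then x ≡ 58 (mod 4) and x ≡ 4 (mod 4).
However 58 ≡ 2 and 4 ≡ 0 (mod 4), and 2 ≠ 0.
Therefore no such x exists.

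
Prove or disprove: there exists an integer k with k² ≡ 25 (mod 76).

k = 5

Take k = 5. Then 5² = 25, and since 0 ≤ 25 < 76 this is already reduced: 5² ≡ 25 (mod 76).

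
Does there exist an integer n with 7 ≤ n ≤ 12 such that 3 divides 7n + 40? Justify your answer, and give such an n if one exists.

n = 8

At n = 7 the value 89 is not a multiple of 3. n = 8 works, since 7·8 + 40 = 96 = 32·3.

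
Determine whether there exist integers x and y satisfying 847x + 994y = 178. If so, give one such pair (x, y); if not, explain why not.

gcd(847, 994) = 7, so every integer of the form 847x + 994y is a multiple of 7.
But 178 = 7·25 + 3, so 7 ∤ 178.
Therefore 847x + 994y = 178 has no solution in integers.

There are no such integers.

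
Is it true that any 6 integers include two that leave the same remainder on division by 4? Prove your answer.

Partition the integers by their residue mod 4; there are 4 classes.
Since 6 > 4, two of the 6 integers must share a residue class by the pigeonhole principle; call them a and b.
So a and b have equal remainders mod 4, which is exactly what was to be shown.

Yes, this is always true.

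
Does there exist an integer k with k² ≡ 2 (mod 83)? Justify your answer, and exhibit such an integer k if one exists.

Apply Euler's criterion with the prime 83: 2 is a quadratic residue iff 2^41 ≡ 1 (mod 83), and a non-residue iff it is ≡ −1.
Squaring successively (mod 83): 2^2 = 4 ≡ 4; 2^4 ≡ 4² = 16 ≡ 16; 2^8 ≡ 16² = 256 ≡ 7; 2^16 ≡ 7² = 49 ≡ 49; 2^32 ≡ 49² = 2401 ≡ 77.
Since 41 = 32 + 8 + 1, 2^41 ≡ 77 · 7 · 2; multiplying out mod 83: 77·7 = 539 ≡ 41, then 41·2 = 82 ≡ 82. Thus 2^41 ≡ 82 ≡ −1 (mod 83).
By Euler's criterion 2 is a quadratic non-residue mod 83: no k satisfies k² ≡ 2 (mod 83).

No, no such integer exists.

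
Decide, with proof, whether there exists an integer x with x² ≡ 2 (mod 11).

Computing x² mod 11 for x = 0, 1, …, 5 (enough, by the symmetry x ↦ 11 − x) gives 0, 1, 4, 9, 5, 3.
So the quadratic residues mod 11 are {0, 1, 3, 4, 5, 9}, and 2 is not among them.
Hence no integer x has x² ≡ 2 (mod 11).

There is no such integer.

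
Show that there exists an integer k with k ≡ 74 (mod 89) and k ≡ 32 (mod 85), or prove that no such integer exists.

The moduli 89 and 85 are coprime, so by the Chinese Remainder Theorem a unique solution modulo 7565 exists.
Any solution of the first congruence is k = 74 + 89t; substituting into the second, 89t ≡ 32 − 74 ≡ 43 (mod 85).
89 ≡ 4 (mod 85), so this reads 4t ≡ 43 (mod 85). Since 4·64 = 256 = 3·85 + 1, the inverse of 4 mod 85 is 64.
Multiplying by 64: t ≡ 64·43 = 2752 ≡ 32 (mod 85).
Taking t = 32 gives k = 74 + 89·32 = 2922.
Indeed 2922 ≡ 74 (mod 89) and 2922 ≡ 32 (mod 85).

k = 2922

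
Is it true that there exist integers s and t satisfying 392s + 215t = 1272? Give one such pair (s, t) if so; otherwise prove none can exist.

392 and 215 are coprime, so 392s + 215t ranges over all of ℤ.
Run the Euclidean algorithm on 392 and 215: 392 = 1·215 + 177, 215 = 1·177 + 38, 177 = 4·38 + 25, 38 = 1·25 + 13, 25 = 1·13 + 12, 13 = 1·12 + 1, 12 = 12·1 + 0.
Working back up the chain: 1 = 13 − 1·12 = 13 − (25 − 1·13) = −25 + 2·13 = −25 + 2·(38 − 1·25) = 2·38 − 3·25 = 2·38 − 3·(177 − 4·38) = −3·177 + 14·38 = −3·177 + 14·(215 − 1·177) = 14·215 − 17·177 = 14·215 − 17·(392 − 1·215) = −17·392 + 31·215. So 392·(-17) + 215·31 = 1.
Times 1272: 392·(-21624) + 215·39432 = 1272, so (-21624, 39432) solves it.
The general solution is s = -21624 + 215k, t = 39432 − 392k; taking k = 101 gives the smaller pair s = 91, t = -160.
Check: 392·91 + 215·(-160) = 35672 − 34400 = 1272. ✓

s = 91, t = -160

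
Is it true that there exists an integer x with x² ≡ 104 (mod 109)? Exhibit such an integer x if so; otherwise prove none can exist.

x = 39

x = 39 works: 39² = 1521, and 1521 − 104 = 1417 = 13·109.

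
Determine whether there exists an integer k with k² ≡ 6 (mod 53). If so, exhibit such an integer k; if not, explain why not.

k = 18 works: 18² = 324, and 324 − 6 = 318 = 6·53.

k = 18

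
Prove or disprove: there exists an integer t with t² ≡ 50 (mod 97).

t = 70

Take t = 70. Then 70² = 4900 = 50·97 + 50, so 70² ≡ 50 (mod 97).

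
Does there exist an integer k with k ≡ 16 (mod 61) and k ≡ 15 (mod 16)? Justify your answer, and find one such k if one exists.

k = 687

gcd(61, 16) = 1, so the Chinese Remainder Theorem guarantees exactly one residue class mod 976 satisfying both.
Write k = 16 + 61t and require 16 + 61t ≡ 15 (mod 16), i.e. 61t ≡ 15 (mod 16).
61 ≡ 13 (mod 16), so this reads 13t ≡ 15 (mod 16). To invert 13 modulo 16: 16 = 1·13 + 3, 13 = 4·3 + 1, 3 = 3·1 + 0, and unwinding, 1 = 13 − 4·3 = 13 − 4·(16 − 1·13) = −4·16 + 5·13. Thus 13⁻¹ ≡ 5 (mod 16).
Multiplying by 5: t ≡ 5·15 = 75 ≡ 11 (mod 16).
Taking t = 11 gives k = 16 + 61·11 = 687.
Indeed 687 ≡ 16 (mod 61) and 687 ≡ 15 (mod 16).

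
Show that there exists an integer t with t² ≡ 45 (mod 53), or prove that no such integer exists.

Apply Euler's criterion with the prime 53: 45 is a quadratic residue iff 45^26 ≡ 1 (mod 53), and a non-residue iff it is ≡ −1.
Squaring successively (mod 53): 45^2 = 2025 ≡ 11; 45^4 ≡ 11² = 121 ≡ 15; 45^8 ≡ 15² = 225 ≡ 13; 45^16 ≡ 13² = 169 ≡ 10.
Since 26 = 16 + 8 + 2, 45^26 ≡ 10 · 13 · 11; multiplying out mod 53: 10·13 = 130 ≡ 24, then 24·11 = 264 ≡ 52. Thus 45^26 ≡ 52 ≡ −1 (mod 53).
The value −1 means 45 is a non-residue modulo 53, so t² ≡ 45 (mod 53) is impossible.

No, no such integer exists.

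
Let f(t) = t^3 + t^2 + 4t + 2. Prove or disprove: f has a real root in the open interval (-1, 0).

Yes, f has a root in the interval.

f(-1) = -2 and f(0) = 2, which have opposite signs.
f is continuous everywhere (it is a polynomial), in particular on [-1, 0].
By the Intermediate Value Theorem f must vanish at some point of (-1, 0).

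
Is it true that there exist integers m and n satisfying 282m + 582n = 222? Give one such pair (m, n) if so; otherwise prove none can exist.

Every value of 282m + 582n is a multiple of gcd(282, 582) = 6; since 6 ∣ 222, solutions exist.
Dividing through by 6 reduces the equation to 47m + 97n = 37.
Euclidean algorithm: 97 = 2·47 + 3, 47 = 15·3 + 2, 3 = 1·2 + 1, 2 = 2·1 + 0.
Back-substituting, 1 = 3 − 1·2 = 3 − (47 − 15·3) = −47 + 16·3 = −47 + 16·(97 − 2·47) = 16·97 − 33·47; that is, 47·(-33) + 97·16 = 1.
Scaling by 37 gives the particular solution (m, n) = (-1221, 592).
The general solution is m = -1221 + 97k, n = 592 − 47k; taking k = 13 gives the smaller pair m = 40, n = -19.
Check: 282·40 + 582·(-19) = 11280 − 11058 = 222. ✓

m = 40, n = -19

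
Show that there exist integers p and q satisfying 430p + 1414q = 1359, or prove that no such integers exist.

Both 430 and 1414 are divisible by gcd(430, 1414) = 2, hence so is any combination 430p + 1414q.
However 1359 leaves remainder 1 on division by 2.
So the equation is unsolvable over ℤ.

There are no such integers.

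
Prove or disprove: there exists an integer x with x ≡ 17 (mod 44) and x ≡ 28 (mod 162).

Reduce both congruences modulo 2, which divides 44 and 162: they say x ≡ 17 (mod 2) and x ≡ 28 (mod 2).
However 17 ≡ 1 and 28 ≡ 0 (mod 2), and 1 ≠ 0.
So no integer satisfies both congruences.

No such integer exists.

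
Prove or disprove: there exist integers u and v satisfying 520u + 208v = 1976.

u = 1, v = 7

Every value of 520u + 208v is a multiple of gcd(520, 208) = 104; since 104 ∣ 1976, solutions exist.
Dividing through by 104 reduces the equation to 5u + 2v = 19.
Dividing repeatedly: 5 = 2·2 + 1, 2 = 2·1 + 0.
Working back up the chain: 1 = 5 − 2·2. So 5·1 + 2·(-2) = 1.
Multiplying through by 19: u = 1·19 = 19, v = (-2)·19 = -38 is a solution.
Subtracting 9·2 from u and adding 9·5 to v gives the tidier solution (1, 7).
Check: 520·1 + 208·7 = 520 + 1456 = 1976. ✓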